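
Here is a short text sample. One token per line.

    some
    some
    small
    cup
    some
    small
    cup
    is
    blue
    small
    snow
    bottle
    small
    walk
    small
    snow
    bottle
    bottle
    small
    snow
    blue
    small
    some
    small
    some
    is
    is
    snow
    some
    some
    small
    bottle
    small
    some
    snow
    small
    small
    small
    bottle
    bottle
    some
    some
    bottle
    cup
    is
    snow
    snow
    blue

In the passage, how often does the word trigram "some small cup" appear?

Scanning the 46 overlapping trigram windows for "some small cup":
  position 2–4: some small cup
  position 5–7: some small cup

2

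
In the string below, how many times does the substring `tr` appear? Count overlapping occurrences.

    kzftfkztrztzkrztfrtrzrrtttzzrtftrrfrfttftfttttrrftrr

5

Sliding a length-2 window over the 52 characters (51 positions):
  position 8–9: tr
  position 19–20: tr
  position 32–33: tr
  position 46–47: tr
  position 50–51: tr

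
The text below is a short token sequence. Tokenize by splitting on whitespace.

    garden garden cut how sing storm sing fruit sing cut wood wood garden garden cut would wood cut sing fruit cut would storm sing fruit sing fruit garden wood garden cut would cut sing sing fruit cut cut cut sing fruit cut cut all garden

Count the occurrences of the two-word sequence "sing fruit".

Scanning the 44 overlapping bigram windows for "sing fruit":
  position 7–8: sing fruit
  position 19–20: sing fruit
  position 24–25: sing fruit
  position 26–27: sing fruit
  position 35–36: sing fruit
  position 40–41: sing fruit

6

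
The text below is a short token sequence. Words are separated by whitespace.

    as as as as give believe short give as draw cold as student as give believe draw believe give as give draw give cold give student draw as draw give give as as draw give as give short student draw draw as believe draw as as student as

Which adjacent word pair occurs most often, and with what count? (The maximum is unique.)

"as as", 5 times

Bigram frequencies (highest first):
  as as: 5
  as give: 4
  give as: 4
  as draw: 3
  draw give: 3
  draw as: 3
  … (20 more, each ≤ 2)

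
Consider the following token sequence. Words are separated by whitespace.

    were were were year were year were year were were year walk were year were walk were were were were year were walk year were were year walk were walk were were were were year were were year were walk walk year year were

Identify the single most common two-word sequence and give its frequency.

"were were", 11 times

Bigram frequencies (highest first):
  were were: 11
  were year: 9
  year were: 9
  walk were: 4
  were walk: 4
  year walk: 2
  … (3 more, each ≤ 2)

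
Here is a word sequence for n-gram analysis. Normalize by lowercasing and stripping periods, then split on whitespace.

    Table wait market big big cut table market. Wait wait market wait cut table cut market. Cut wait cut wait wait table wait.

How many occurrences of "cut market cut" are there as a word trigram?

1

Scanning the 21 overlapping trigram windows for "cut market cut":
  position 15–17: cut market cut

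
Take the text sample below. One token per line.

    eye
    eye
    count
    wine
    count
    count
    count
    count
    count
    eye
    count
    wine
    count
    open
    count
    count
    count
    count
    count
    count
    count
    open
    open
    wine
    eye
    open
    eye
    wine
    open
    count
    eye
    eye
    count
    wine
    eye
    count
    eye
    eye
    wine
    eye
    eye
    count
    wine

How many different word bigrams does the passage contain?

43 tokens → 42 bigram windows in total.
Repeated bigrams (each contributes count−1 duplicates):
  count count: 10
  eye count: 5
  count wine: 4
  eye eye: 4
  count eye: 3
  wine eye: 3
  count open: 2
  eye wine: 2
  … (2 more repeated)
27 duplicate windows → 42 − 27 = 15 distinct.

15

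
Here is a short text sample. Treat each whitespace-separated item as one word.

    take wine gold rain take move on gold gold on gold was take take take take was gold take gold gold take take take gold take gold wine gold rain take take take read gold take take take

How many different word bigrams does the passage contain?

19

38 tokens → 37 bigram windows in total.
Repeated bigrams (each contributes count−1 duplicates):
  take take: 9
  gold take: 4
  take gold: 3
  gold gold: 2
  gold rain: 2
  on gold: 2
  rain take: 2
  wine gold: 2
18 duplicate windows → 37 − 18 = 19 distinct.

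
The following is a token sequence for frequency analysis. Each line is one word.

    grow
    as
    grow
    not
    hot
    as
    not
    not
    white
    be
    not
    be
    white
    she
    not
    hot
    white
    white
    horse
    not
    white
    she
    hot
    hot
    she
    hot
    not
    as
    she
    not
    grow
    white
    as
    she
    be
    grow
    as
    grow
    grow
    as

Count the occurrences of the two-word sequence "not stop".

Scanning the 39 overlapping bigram windows for "not stop":
  (none found)

0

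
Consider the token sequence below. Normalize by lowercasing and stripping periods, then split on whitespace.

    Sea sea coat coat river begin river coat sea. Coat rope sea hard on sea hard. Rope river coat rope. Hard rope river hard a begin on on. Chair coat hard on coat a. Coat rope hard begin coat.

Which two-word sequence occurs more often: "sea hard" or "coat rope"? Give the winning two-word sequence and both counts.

"sea hard": 2 occurrences
"coat rope": 3 occurrences

"coat rope" (3 vs 2)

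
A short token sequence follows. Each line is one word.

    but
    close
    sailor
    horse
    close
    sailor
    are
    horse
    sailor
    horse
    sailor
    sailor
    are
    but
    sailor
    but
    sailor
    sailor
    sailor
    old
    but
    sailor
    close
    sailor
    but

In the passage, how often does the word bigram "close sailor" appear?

Scanning the 24 overlapping bigram windows for "close sailor":
  position 2–3: close sailor
  position 5–6: close sailor
  position 23–24: close sailor

3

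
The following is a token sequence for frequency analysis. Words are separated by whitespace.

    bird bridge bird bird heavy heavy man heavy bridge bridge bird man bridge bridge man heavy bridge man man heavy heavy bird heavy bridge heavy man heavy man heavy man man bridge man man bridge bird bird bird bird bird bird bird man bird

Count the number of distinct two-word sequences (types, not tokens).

16

44 tokens → 43 bigram windows in total.
Repeated bigrams (each contributes count−1 duplicates):
  bird bird: 7
  man heavy: 5
  heavy man: 4
  bridge bird: 3
  bridge man: 3
  heavy bridge: 3
  man bridge: 3
  man man: 3
  … (4 more repeated)
27 duplicate windows → 43 − 27 = 16 distinct.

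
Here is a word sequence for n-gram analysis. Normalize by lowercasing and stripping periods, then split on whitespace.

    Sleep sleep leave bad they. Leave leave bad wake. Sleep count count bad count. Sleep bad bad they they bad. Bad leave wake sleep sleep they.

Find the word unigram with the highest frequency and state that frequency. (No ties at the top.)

Unigram frequencies (highest first):
  bad: 7
  sleep: 6
  leave: 4
  they: 4
  count: 3
  wake: 2

"bad", 7 times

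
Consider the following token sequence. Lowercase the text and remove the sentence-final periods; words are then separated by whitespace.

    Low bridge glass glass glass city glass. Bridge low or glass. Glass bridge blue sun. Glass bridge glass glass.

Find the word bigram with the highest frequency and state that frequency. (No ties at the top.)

Bigram frequencies (highest first):
  glass glass: 4
  glass bridge: 3
  bridge glass: 2
  low bridge: 1
  glass city: 1
  city glass: 1
  … (6 more, each ≤ 1)

"glass glass", 4 times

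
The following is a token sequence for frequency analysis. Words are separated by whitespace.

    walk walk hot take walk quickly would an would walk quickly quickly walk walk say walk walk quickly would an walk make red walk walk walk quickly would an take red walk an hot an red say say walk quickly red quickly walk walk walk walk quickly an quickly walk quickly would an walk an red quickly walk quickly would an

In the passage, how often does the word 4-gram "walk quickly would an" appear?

5

Scanning the 58 overlapping 4-gram windows for "walk quickly would an":
  position 5–8: walk quickly would an
  position 17–20: walk quickly would an
  position 26–29: walk quickly would an
  position 50–53: walk quickly would an
  position 58–61: walk quickly would an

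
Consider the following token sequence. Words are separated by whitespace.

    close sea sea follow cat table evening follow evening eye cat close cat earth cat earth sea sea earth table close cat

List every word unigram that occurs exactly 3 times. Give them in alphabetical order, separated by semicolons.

Unigram counts meeting the condition (exactly 3 times):
  close: 3
  earth: 3

close; earth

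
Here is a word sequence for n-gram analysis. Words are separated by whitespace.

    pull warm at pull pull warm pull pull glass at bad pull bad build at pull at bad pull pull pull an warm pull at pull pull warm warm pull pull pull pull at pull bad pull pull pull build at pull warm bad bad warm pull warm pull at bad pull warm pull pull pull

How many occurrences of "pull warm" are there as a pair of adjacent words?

6

Scanning the 55 overlapping bigram windows for "pull warm":
  position 1–2: pull warm
  position 5–6: pull warm
  position 27–28: pull warm
  position 42–43: pull warm
  position 47–48: pull warm
  position 52–53: pull warm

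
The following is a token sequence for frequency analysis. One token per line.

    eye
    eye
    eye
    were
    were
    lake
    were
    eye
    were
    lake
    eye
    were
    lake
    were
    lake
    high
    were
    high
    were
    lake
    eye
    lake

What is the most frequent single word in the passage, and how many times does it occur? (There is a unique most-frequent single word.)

Unigram frequencies (highest first):
  were: 8
  eye: 6
  lake: 6
  high: 2

"were", 8 times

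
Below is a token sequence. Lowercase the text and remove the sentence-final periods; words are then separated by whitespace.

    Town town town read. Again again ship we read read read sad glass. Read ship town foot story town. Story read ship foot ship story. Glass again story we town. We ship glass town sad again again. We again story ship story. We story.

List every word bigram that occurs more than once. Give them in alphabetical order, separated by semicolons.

Bigram counts meeting the condition (more than once):
  again again: 2
  again story: 2
  read read: 2
  read ship: 2
  ship story: 2
  story we: 2
  town town: 2

again again; again story; read read; read ship; ship story; story we; town town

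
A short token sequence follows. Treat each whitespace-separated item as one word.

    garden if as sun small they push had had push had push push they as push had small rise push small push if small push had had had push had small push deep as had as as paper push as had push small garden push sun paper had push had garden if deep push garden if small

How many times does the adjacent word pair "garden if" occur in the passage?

3

Scanning the 56 overlapping bigram windows for "garden if":
  position 1–2: garden if
  position 51–52: garden if
  position 55–56: garden if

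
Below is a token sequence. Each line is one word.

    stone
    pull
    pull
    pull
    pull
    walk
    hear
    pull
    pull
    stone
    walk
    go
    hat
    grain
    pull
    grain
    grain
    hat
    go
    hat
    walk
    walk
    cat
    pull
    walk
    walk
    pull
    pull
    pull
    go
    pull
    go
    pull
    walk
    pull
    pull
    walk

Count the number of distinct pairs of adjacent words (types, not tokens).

22

37 tokens → 36 bigram windows in total.
Repeated bigrams (each contributes count−1 duplicates):
  pull pull: 7
  pull walk: 4
  go hat: 2
  go pull: 2
  pull go: 2
  walk pull: 2
  walk walk: 2
14 duplicate windows → 36 − 14 = 22 distinct.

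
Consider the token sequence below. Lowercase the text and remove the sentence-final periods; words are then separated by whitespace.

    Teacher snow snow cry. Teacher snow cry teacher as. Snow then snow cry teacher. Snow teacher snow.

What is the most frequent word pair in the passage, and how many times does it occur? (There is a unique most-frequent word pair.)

Bigram frequencies (highest first):
  teacher snow: 4
  snow cry: 3
  cry teacher: 3
  snow snow: 1
  teacher as: 1
  as snow: 1
  … (3 more, each ≤ 1)

"teacher snow", 4 times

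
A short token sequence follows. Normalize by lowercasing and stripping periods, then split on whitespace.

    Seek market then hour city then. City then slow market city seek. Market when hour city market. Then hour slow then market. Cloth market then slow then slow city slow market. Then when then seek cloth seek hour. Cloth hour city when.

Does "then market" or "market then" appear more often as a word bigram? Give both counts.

"then market": 1 occurrence
"market then": 4 occurrences

"market then" (4 vs 1)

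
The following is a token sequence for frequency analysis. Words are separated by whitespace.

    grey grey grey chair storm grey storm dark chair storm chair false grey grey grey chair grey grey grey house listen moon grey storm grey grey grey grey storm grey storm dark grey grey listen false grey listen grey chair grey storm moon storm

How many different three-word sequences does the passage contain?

33

44 tokens → 42 trigram windows in total.
Repeated trigrams (each contributes count−1 duplicates):
  grey grey grey: 5
  grey chair grey: 2
  grey grey chair: 2
  grey storm dark: 2
  grey storm grey: 2
  storm grey storm: 2
9 duplicate windows → 42 − 9 = 33 distinct.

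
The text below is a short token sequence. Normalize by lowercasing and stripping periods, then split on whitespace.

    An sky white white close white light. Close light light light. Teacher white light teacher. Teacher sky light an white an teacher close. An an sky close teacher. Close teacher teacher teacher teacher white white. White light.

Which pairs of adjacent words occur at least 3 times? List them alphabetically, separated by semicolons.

Bigram counts meeting the condition (at least 3 times):
  teacher teacher: 4
  white light: 3
  white white: 3

teacher teacher; white light; white white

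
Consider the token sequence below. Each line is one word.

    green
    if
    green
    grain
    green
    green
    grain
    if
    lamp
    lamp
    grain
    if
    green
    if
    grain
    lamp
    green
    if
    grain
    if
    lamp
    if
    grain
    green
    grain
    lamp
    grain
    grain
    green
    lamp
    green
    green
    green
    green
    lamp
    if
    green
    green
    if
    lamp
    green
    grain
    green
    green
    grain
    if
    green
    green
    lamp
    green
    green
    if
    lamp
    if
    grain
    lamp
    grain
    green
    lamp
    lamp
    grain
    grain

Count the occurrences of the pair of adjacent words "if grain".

Scanning the 61 overlapping bigram windows for "if grain":
  position 14–15: if grain
  position 18–19: if grain
  position 22–23: if grain
  position 54–55: if grain

4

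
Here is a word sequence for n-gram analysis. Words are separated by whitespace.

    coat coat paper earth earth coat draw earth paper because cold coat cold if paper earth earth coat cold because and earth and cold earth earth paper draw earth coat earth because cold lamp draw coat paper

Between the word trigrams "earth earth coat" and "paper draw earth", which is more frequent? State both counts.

"earth earth coat" (2 vs 1)

"earth earth coat": 2 occurrences
"paper draw earth": 1 occurrence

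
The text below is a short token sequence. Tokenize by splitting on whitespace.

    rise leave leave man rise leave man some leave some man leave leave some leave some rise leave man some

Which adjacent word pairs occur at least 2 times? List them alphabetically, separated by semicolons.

Bigram counts meeting the condition (at least 2 times):
  leave leave: 2
  leave man: 3
  leave some: 3
  man some: 2
  rise leave: 3
  some leave: 2

leave leave; leave man; leave some; man some; rise leave; some leave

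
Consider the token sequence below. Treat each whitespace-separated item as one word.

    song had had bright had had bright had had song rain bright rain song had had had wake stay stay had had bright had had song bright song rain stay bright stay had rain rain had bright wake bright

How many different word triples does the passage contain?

39 tokens → 37 trigram windows in total.
Repeated trigrams (each contributes count−1 duplicates):
  bright had had: 3
  had bright had: 3
  had had bright: 3
  had had song: 2
  song had had: 2
8 duplicate windows → 37 − 8 = 29 distinct.

29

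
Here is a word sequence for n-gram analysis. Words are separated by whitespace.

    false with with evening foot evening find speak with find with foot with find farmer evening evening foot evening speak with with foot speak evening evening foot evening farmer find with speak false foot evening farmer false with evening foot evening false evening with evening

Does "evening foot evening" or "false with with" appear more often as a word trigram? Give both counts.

"evening foot evening": 4 occurrences
"false with with": 1 occurrence

"evening foot evening" (4 vs 1)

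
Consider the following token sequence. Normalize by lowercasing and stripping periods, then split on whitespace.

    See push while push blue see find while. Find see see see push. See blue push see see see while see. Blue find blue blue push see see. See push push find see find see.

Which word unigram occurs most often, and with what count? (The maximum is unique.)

Unigram frequencies (highest first):
  see: 15
  push: 7
  blue: 5
  find: 5
  while: 3

"see", 15 times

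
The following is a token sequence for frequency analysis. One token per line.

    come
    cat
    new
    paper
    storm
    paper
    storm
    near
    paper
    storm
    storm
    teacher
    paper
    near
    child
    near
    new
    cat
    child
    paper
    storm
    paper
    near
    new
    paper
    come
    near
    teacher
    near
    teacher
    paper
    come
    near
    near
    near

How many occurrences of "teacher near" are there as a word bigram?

Scanning the 34 overlapping bigram windows for "teacher near":
  position 28–29: teacher near

1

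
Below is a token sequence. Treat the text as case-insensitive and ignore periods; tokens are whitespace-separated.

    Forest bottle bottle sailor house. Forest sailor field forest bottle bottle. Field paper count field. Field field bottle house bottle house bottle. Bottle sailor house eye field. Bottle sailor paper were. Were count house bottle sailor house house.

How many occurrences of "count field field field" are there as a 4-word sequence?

1

Scanning the 35 overlapping 4-gram windows for "count field field field":
  position 14–17: count field field field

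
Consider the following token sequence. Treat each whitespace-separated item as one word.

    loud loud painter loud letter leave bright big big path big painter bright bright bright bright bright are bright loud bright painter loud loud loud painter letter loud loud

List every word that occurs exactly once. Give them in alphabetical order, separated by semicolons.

are; leave; path

Unigram counts meeting the condition (exactly once):
  are: 1
  leave: 1
  path: 1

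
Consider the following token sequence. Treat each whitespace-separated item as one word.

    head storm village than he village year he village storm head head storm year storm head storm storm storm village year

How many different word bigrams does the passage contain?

13

21 tokens → 20 bigram windows in total.
Repeated bigrams (each contributes count−1 duplicates):
  head storm: 3
  he village: 2
  storm head: 2
  storm storm: 2
  storm village: 2
  village year: 2
7 duplicate windows → 20 − 7 = 13 distinct.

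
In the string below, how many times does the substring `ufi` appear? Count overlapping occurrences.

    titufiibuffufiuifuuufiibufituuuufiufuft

5

Sliding a length-3 window over the 39 characters (37 positions):
  position 4–6: ufi
  position 12–14: ufi
  position 20–22: ufi
  position 25–27: ufi
  position 32–34: ufi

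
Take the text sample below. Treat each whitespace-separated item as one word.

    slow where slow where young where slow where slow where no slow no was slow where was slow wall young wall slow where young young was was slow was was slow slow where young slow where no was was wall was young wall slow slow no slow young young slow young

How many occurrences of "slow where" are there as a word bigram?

Scanning the 50 overlapping bigram windows for "slow where":
  position 1–2: slow where
  position 3–4: slow where
  position 7–8: slow where
  position 9–10: slow where
  position 15–16: slow where
  position 22–23: slow where
  position 32–33: slow where
  position 35–36: slow where

8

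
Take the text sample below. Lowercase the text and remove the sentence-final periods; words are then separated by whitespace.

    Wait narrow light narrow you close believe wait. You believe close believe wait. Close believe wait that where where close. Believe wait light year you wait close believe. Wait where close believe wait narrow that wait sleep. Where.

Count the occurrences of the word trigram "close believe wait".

6

Scanning the 36 overlapping trigram windows for "close believe wait":
  position 6–8: close believe wait
  position 11–13: close believe wait
  position 14–16: close believe wait
  position 20–22: close believe wait
  position 27–29: close believe wait
  position 31–33: close believe wait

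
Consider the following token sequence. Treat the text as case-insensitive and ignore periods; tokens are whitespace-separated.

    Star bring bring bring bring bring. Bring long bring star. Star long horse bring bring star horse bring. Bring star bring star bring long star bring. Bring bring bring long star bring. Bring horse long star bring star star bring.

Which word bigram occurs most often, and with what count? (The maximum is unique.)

"bring bring", 11 times

Bigram frequencies (highest first):
  bring bring: 11
  star bring: 7
  bring star: 5
  bring long: 3
  long star: 3
  star star: 2
  … (7 more, each ≤ 2)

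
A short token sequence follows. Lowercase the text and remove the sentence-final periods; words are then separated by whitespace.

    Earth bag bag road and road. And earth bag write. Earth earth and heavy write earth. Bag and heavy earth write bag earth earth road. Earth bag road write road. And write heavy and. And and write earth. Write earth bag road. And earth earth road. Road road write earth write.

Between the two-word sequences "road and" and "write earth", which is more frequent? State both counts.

"road and": 4 occurrences
"write earth": 5 occurrences

"write earth" (5 vs 4)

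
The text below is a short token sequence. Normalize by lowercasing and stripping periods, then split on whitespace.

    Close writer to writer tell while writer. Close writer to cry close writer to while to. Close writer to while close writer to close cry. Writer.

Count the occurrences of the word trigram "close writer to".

5

Scanning the 24 overlapping trigram windows for "close writer to":
  position 1–3: close writer to
  position 8–10: close writer to
  position 12–14: close writer to
  position 17–19: close writer to
  position 21–23: close writer to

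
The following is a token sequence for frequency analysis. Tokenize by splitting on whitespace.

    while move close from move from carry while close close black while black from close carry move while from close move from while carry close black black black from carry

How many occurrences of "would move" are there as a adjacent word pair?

0

Scanning the 29 overlapping bigram windows for "would move":
  (none found)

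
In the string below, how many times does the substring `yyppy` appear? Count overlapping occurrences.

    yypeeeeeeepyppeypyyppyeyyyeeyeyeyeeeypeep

1

Sliding a length-5 window over the 41 characters (37 positions):
  position 18–22: yyppy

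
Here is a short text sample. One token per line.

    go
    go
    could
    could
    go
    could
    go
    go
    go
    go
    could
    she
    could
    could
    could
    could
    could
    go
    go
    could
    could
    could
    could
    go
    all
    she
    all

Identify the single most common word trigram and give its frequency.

Trigram frequencies (highest first):
  could could could: 5
  go go could: 3
  could could go: 3
  go could could: 2
  could go go: 2
  go go go: 2
  … (8 more, each ≤ 1)

"could could could", 5 times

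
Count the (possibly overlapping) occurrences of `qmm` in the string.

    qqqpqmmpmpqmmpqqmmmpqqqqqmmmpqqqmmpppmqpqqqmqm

5

Sliding a length-3 window over the 46 characters (44 positions):
  position 5–7: qmm
  position 11–13: qmm
  position 16–18: qmm
  position 25–27: qmm
  position 32–34: qmm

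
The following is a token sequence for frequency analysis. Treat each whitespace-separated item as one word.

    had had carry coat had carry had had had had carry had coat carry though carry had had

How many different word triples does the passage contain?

18 tokens → 16 trigram windows in total.
Repeated trigrams (each contributes count−1 duplicates):
  carry had had: 2
  had carry had: 2
  had had carry: 2
  had had had: 2
4 duplicate windows → 16 − 4 = 12 distinct.

12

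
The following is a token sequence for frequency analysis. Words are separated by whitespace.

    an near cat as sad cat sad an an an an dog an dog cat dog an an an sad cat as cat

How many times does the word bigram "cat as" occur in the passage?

Scanning the 22 overlapping bigram windows for "cat as":
  position 3–4: cat as
  position 21–22: cat as

2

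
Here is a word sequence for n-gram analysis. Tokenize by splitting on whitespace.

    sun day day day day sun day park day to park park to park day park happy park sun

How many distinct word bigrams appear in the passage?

19 tokens → 18 bigram windows in total.
Repeated bigrams (each contributes count−1 duplicates):
  day day: 3
  day park: 2
  park day: 2
  sun day: 2
  to park: 2
6 duplicate windows → 18 − 6 = 12 distinct.

12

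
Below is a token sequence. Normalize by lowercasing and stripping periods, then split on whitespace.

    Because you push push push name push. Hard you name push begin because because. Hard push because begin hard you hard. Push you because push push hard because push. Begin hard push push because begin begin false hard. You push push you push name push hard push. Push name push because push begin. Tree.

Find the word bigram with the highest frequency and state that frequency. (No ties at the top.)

"push push", 6 times

Bigram frequencies (highest first):
  push push: 6
  name push: 4
  hard push: 4
  you push: 3
  push name: 3
  push hard: 3
  … (19 more, each ≤ 3)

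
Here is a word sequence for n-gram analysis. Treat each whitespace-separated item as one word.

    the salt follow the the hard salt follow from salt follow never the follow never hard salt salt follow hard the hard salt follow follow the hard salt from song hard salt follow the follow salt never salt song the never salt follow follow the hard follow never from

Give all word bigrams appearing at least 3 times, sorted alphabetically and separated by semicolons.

follow never; follow the; hard salt; salt follow; the hard

Bigram counts meeting the condition (at least 3 times):
  follow never: 3
  follow the: 4
  hard salt: 5
  salt follow: 7
  the hard: 4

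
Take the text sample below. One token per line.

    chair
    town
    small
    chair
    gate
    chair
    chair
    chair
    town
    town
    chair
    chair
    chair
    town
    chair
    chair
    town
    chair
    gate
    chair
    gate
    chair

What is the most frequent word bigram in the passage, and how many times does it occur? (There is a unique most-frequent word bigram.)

Bigram frequencies (highest first):
  chair chair: 5
  chair town: 4
  chair gate: 3
  gate chair: 3
  town chair: 3
  town small: 1
  … (2 more, each ≤ 1)

"chair chair", 5 times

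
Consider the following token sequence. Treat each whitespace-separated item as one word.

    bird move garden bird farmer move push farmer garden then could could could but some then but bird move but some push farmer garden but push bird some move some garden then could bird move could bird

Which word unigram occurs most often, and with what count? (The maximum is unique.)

"bird", 6 times

Unigram frequencies (highest first):
  bird: 6
  move: 5
  could: 5
  garden: 4
  but: 4
  some: 4
  … (3 more, each ≤ 3)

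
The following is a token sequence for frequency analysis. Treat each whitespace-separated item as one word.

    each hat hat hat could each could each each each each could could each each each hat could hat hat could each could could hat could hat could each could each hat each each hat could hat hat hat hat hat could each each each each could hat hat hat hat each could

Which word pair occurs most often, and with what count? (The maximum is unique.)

"hat hat", 10 times

Bigram frequencies (highest first):
  hat hat: 10
  each each: 9
  hat could: 7
  could each: 7
  each could: 6
  could hat: 5
  … (3 more, each ≤ 4)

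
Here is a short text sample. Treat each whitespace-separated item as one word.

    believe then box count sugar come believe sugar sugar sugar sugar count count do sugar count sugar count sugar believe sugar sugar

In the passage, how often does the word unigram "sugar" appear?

10

Scanning the 22 tokens for "sugar":
  position 5: sugar
  position 8: sugar
  position 9: sugar
  position 10: sugar
  position 11: sugar
  position 15: sugar
  position 17: sugar
  position 19: sugar
  position 21: sugar
  position 22: sugar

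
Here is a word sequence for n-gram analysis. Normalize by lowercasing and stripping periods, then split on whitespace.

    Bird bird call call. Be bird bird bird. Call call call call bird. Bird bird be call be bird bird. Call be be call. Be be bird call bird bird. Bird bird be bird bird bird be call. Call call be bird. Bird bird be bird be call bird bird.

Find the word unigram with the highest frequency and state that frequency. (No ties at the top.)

Unigram frequencies (highest first):
  bird: 24
  call: 14
  be: 12

"bird", 24 times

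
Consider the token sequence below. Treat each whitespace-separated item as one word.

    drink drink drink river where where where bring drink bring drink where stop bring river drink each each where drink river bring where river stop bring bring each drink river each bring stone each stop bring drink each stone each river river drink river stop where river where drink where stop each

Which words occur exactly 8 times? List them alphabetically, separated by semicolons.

bring; each

Unigram counts meeting the condition (exactly 8 times):
  bring: 8
  each: 8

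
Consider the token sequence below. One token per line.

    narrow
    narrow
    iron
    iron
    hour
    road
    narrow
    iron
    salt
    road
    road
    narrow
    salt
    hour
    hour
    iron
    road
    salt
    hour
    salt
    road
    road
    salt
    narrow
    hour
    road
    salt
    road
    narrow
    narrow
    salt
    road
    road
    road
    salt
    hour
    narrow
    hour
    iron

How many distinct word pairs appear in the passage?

39 tokens → 38 bigram windows in total.
Repeated bigrams (each contributes count−1 duplicates):
  road road: 4
  road salt: 4
  salt road: 4
  road narrow: 3
  salt hour: 3
  hour iron: 2
  hour road: 2
  narrow hour: 2
  … (3 more repeated)
19 duplicate windows → 38 − 19 = 19 distinct.

19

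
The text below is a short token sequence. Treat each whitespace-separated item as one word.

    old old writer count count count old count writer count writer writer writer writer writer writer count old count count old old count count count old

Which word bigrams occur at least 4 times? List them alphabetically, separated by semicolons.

Bigram counts meeting the condition (at least 4 times):
  count count: 5
  count old: 4
  writer writer: 5

count count; count old; writer writer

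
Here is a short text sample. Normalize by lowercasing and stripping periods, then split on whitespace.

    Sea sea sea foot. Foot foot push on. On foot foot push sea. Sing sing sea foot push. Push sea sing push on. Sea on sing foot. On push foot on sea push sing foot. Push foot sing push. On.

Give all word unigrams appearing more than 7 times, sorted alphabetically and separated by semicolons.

Unigram counts meeting the condition (more than 7 times):
  foot: 10
  push: 9
  sea: 8

foot; push; sea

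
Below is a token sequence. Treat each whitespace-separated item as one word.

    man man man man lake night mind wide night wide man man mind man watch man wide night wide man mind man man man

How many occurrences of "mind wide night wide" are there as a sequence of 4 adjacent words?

1

Scanning the 21 overlapping 4-gram windows for "mind wide night wide":
  position 7–10: mind wide night wide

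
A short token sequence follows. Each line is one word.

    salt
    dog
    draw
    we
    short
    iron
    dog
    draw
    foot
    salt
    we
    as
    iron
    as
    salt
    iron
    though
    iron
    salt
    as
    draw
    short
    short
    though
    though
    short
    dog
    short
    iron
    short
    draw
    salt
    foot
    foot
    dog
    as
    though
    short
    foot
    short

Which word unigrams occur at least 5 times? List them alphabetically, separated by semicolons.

iron; salt; short

Unigram counts meeting the condition (at least 5 times):
  iron: 5
  salt: 5
  short: 8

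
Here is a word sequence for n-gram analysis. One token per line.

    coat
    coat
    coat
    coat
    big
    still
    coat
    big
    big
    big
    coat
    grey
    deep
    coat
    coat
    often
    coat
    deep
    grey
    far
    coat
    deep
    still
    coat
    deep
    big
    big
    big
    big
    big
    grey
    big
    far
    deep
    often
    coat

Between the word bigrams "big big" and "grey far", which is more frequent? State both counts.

"big big": 6 occurrences
"grey far": 1 occurrence

"big big" (6 vs 1)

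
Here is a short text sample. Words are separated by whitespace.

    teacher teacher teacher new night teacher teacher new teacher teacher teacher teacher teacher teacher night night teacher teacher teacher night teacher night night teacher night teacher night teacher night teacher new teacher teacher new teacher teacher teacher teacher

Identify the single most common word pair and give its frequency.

Bigram frequencies (highest first):
  teacher teacher: 14
  night teacher: 7
  teacher night: 6
  teacher new: 4
  new teacher: 3
  night night: 2
  … (1 more, each ≤ 1)

"teacher teacher", 14 times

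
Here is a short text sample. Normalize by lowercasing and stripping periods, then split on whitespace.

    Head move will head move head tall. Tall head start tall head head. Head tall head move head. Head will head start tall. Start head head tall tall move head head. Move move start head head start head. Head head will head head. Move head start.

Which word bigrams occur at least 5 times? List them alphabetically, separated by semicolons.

Bigram counts meeting the condition (at least 5 times):
  head head: 9
  head move: 5

head head; head move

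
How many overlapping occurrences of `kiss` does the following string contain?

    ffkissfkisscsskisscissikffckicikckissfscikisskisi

5

Sliding a length-4 window over the 49 characters (46 positions):
  position 3–6: kiss
  position 8–11: kiss
  position 15–18: kiss
  position 34–37: kiss
  position 42–45: kiss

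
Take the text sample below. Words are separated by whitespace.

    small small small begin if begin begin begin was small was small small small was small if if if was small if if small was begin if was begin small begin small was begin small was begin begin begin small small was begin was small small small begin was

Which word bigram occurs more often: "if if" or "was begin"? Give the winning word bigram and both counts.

"was begin" (5 vs 3)

"if if": 3 occurrences
"was begin": 5 occurrences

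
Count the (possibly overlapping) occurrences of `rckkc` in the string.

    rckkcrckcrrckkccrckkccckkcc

Sliding a length-5 window over the 27 characters (23 positions):
  position 1–5: rckkc
  position 11–15: rckkc
  position 17–21: rckkc

3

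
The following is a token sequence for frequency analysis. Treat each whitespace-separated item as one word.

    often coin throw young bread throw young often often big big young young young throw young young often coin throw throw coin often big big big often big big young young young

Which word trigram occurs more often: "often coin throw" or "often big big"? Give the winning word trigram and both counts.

"often coin throw": 2 occurrences
"often big big": 3 occurrences

"often big big" (3 vs 2)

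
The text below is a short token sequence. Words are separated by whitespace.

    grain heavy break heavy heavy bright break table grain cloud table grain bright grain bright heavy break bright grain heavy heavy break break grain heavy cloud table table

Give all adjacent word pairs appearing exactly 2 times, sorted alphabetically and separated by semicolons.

bright grain; cloud table; grain bright; heavy heavy; table grain

Bigram counts meeting the condition (exactly 2 times):
  bright grain: 2
  cloud table: 2
  grain bright: 2
  heavy heavy: 2
  table grain: 2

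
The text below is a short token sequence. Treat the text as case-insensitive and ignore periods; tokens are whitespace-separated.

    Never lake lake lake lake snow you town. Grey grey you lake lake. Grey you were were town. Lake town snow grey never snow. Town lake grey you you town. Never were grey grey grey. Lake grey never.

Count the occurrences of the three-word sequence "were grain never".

Scanning the 36 overlapping trigram windows for "were grain never":
  (none found)

0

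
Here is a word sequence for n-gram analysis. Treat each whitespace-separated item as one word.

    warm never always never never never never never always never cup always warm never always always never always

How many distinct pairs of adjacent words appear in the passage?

18 tokens → 17 bigram windows in total.
Repeated bigrams (each contributes count−1 duplicates):
  never always: 4
  never never: 4
  always never: 3
  warm never: 2
9 duplicate windows → 17 − 9 = 8 distinct.

8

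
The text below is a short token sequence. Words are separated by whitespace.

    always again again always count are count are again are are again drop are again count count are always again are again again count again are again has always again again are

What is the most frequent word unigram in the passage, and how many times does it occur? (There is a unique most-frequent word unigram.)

"again", 12 times

Unigram frequencies (highest first):
  again: 12
  are: 9
  count: 5
  always: 4
  drop: 1
  has: 1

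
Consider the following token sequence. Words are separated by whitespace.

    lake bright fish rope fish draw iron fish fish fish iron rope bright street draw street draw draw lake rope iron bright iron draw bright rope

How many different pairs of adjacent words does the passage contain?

26 tokens → 25 bigram windows in total.
Repeated bigrams (each contributes count−1 duplicates):
  fish fish: 2
  street draw: 2
2 duplicate windows → 25 − 2 = 23 distinct.

23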